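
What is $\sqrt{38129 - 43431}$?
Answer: $i \sqrt{5302} \approx 72.815 i$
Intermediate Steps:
$\sqrt{38129 - 43431} = \sqrt{-5302} = i \sqrt{5302}$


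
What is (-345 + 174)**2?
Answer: 29241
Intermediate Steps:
(-345 + 174)**2 = (-171)**2 = 29241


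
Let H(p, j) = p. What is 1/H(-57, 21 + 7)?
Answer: -1/57 ≈ -0.017544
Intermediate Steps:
1/H(-57, 21 + 7) = 1/(-57) = -1/57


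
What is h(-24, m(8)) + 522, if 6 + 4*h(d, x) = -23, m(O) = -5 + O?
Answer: 2059/4 ≈ 514.75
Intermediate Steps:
h(d, x) = -29/4 (h(d, x) = -3/2 + (¼)*(-23) = -3/2 - 23/4 = -29/4)
h(-24, m(8)) + 522 = -29/4 + 522 = 2059/4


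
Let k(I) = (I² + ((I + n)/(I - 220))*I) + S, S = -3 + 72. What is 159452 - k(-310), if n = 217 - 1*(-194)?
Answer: 3350868/53 ≈ 63224.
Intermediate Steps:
n = 411 (n = 217 + 194 = 411)
S = 69
k(I) = 69 + I² + I*(411 + I)/(-220 + I) (k(I) = (I² + ((I + 411)/(I - 220))*I) + 69 = (I² + ((411 + I)/(-220 + I))*I) + 69 = (I² + I*(411 + I)/(-220 + I)) + 69 = 69 + I² + I*(411 + I)/(-220 + I))
159452 - k(-310) = 159452 - (-15180 + (-310)³ - 219*(-310)² + 480*(-310))/(-220 - 310) = 159452 - (-15180 - 29791000 - 219*96100 - 148800)/(-530) = 159452 - (-1)*(-15180 - 29791000 - 21045900 - 148800)/530 = 159452 - (-1)*(-51000880)/530 = 159452 - 1*5100088/53 = 159452 - 5100088/53 = 3350868/53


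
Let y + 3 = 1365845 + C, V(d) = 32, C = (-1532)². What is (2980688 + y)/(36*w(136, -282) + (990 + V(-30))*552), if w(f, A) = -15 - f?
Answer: 3346777/279354 ≈ 11.980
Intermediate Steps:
C = 2347024
y = 3712866 (y = -3 + (1365845 + 2347024) = -3 + 3712869 = 3712866)
(2980688 + y)/(36*w(136, -282) + (990 + V(-30))*552) = (2980688 + 3712866)/(36*(-15 - 1*136) + (990 + 32)*552) = 6693554/(36*(-15 - 136) + 1022*552) = 6693554/(36*(-151) + 564144) = 6693554/(-5436 + 564144) = 6693554/558708 = 6693554*(1/558708) = 3346777/279354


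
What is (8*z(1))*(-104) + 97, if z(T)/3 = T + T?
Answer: -4895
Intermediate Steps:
z(T) = 6*T (z(T) = 3*(T + T) = 3*(2*T) = 6*T)
(8*z(1))*(-104) + 97 = (8*(6*1))*(-104) + 97 = (8*6)*(-104) + 97 = 48*(-104) + 97 = -4992 + 97 = -4895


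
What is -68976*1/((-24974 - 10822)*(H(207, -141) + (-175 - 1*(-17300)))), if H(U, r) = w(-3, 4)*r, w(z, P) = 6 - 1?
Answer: 1437/12245215 ≈ 0.00011735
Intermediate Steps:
w(z, P) = 5
H(U, r) = 5*r
-68976*1/((-24974 - 10822)*(H(207, -141) + (-175 - 1*(-17300)))) = -68976*1/((-24974 - 10822)*(5*(-141) + (-175 - 1*(-17300)))) = -68976*(-1/(35796*(-705 + (-175 + 17300)))) = -68976*(-1/(35796*(-705 + 17125))) = -68976/((-35796*16420)) = -68976/(-587770320) = -68976*(-1/587770320) = 1437/12245215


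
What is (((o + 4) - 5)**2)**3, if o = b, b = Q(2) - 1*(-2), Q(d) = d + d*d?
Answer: 117649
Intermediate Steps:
Q(d) = d + d**2
b = 8 (b = 2*(1 + 2) - 1*(-2) = 2*3 + 2 = 6 + 2 = 8)
o = 8
(((o + 4) - 5)**2)**3 = (((8 + 4) - 5)**2)**3 = ((12 - 5)**2)**3 = (7**2)**3 = 49**3 = 117649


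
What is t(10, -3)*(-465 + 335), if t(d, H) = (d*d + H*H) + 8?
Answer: -15210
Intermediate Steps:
t(d, H) = 8 + H**2 + d**2 (t(d, H) = (d**2 + H**2) + 8 = (H**2 + d**2) + 8 = 8 + H**2 + d**2)
t(10, -3)*(-465 + 335) = (8 + (-3)**2 + 10**2)*(-465 + 335) = (8 + 9 + 100)*(-130) = 117*(-130) = -15210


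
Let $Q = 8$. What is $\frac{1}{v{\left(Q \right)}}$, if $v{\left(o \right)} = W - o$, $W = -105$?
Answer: $- \frac{1}{113} \approx -0.0088496$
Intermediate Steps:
$v{\left(o \right)} = -105 - o$
$\frac{1}{v{\left(Q \right)}} = \frac{1}{-105 - 8} = \frac{1}{-113} = - \frac{1}{113}$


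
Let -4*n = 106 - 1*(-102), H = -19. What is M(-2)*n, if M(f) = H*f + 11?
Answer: -2548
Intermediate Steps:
M(f) = 11 - 19*f (M(f) = -19*f + 11 = 11 - 19*f)
n = -52 (n = -(106 - 1*(-102))/4 = -(106 + 102)/4 = -¼*208 = -52)
M(-2)*n = (11 - 19*(-2))*(-52) = (11 + 38)*(-52) = 49*(-52) = -2548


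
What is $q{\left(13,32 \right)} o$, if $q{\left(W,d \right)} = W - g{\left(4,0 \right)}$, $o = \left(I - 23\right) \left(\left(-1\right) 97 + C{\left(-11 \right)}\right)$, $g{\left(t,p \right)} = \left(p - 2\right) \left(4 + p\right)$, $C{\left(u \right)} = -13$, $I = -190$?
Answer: $492030$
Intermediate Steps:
$g{\left(t,p \right)} = \left(-2 + p\right) \left(4 + p\right)$
$o = 23430$ ($o = \left(-190 - 23\right) \left(\left(-1\right) 97 - 13\right) = - 213 \left(-97 - 13\right) = \left(-213\right) \left(-110\right) = 23430$)
$q{\left(W,d \right)} = 8 + W$ ($q{\left(W,d \right)} = W - \left(-8 + 0^{2} + 2 \cdot 0\right) = W - \left(-8 + 0 + 0\right) = W - -8 = W + 8 = 8 + W$)
$q{\left(13,32 \right)} o = \left(8 + 13\right) 23430 = 21 \cdot 23430 = 492030$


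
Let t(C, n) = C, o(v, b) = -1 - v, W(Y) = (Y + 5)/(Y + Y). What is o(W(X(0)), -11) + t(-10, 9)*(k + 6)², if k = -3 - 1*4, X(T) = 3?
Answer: -37/3 ≈ -12.333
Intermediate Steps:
k = -7 (k = -3 - 4 = -7)
W(Y) = (5 + Y)/(2*Y) (W(Y) = (5 + Y)/((2*Y)) = (5 + Y)*(1/(2*Y)) = (5 + Y)/(2*Y))
o(W(X(0)), -11) + t(-10, 9)*(k + 6)² = (-1 - (5 + 3)/(2*3)) - 10*(-7 + 6)² = (-1 - 8/(2*3)) - 10*(-1)² = (-1 - 1*4/3) - 10*1 = (-1 - 4/3) - 10 = -7/3 - 10 = -37/3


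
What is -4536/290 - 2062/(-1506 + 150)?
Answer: -1388209/98310 ≈ -14.121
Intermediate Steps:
-4536/290 - 2062/(-1506 + 150) = -4536*1/290 - 2062/(-1356) = -2268/145 - 2062*(-1/1356) = -2268/145 + 1031/678 = -1388209/98310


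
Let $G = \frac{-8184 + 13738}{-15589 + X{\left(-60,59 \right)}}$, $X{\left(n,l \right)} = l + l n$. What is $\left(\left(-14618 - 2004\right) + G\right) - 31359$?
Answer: $- \frac{457501612}{9535} \approx -47981.0$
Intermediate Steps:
$G = - \frac{2777}{9535}$ ($G = \frac{-8184 + 13738}{-15589 + 59 \left(1 - 60\right)} = \frac{5554}{-15589 + 59 \left(-59\right)} = \frac{5554}{-15589 - 3481} = \frac{5554}{-19070} = 5554 \left(- \frac{1}{19070}\right) = - \frac{2777}{9535} \approx -0.29124$)
$\left(\left(-14618 - 2004\right) + G\right) - 31359 = \left(\left(-14618 - 2004\right) - \frac{2777}{9535}\right) - 31359 = \left(-16622 - \frac{2777}{9535}\right) - 31359 = - \frac{158493547}{9535} - 31359 = - \frac{457501612}{9535}$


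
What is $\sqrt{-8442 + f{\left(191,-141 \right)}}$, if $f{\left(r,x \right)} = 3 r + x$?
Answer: $3 i \sqrt{890} \approx 89.499 i$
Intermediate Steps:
$f{\left(r,x \right)} = x + 3 r$
$\sqrt{-8442 + f{\left(191,-141 \right)}} = \sqrt{-8442 + \left(-141 + 3 \cdot 191\right)} = \sqrt{-8442 + \left(-141 + 573\right)} = \sqrt{-8442 + 432} = \sqrt{-8010} = 3 i \sqrt{890}$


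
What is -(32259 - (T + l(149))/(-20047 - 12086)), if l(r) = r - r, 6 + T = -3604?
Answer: -1036574837/32133 ≈ -32259.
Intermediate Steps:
T = -3610 (T = -6 - 3604 = -3610)
l(r) = 0
-(32259 - (T + l(149))/(-20047 - 12086)) = -(32259 - (-3610 + 0)/(-20047 - 12086)) = -(32259 - (-3610)/(-32133)) = -(32259 - (-3610)*(-1)/32133) = -(32259 - 1*3610/32133) = -(32259 - 3610/32133) = -1*1036574837/32133 = -1036574837/32133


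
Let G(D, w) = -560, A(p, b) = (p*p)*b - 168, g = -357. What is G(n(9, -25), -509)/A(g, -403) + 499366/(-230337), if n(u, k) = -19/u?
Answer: -244270142194/112672337931 ≈ -2.1680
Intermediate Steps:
A(p, b) = -168 + b*p**2 (A(p, b) = p**2*b - 168 = b*p**2 - 168 = -168 + b*p**2)
G(n(9, -25), -509)/A(g, -403) + 499366/(-230337) = -560/(-168 - 403*(-357)**2) + 499366/(-230337) = -560/(-168 - 403*127449) + 499366*(-1/230337) = -560/(-168 - 51361947) - 499366/230337 = -560/(-51362115) - 499366/230337 = -560*(-1/51362115) - 499366/230337 = 16/1467489 - 499366/230337 = -244270142194/112672337931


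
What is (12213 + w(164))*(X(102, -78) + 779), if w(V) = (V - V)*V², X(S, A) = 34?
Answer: 9929169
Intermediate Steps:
w(V) = 0 (w(V) = 0*V² = 0)
(12213 + w(164))*(X(102, -78) + 779) = (12213 + 0)*(34 + 779) = 12213*813 = 9929169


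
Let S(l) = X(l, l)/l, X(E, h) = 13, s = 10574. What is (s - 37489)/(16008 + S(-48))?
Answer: -1291920/768371 ≈ -1.6814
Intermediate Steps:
S(l) = 13/l
(s - 37489)/(16008 + S(-48)) = (10574 - 37489)/(16008 + 13/(-48)) = -26915/(16008 + 13*(-1/48)) = -26915/(16008 - 13/48) = -26915/768371/48 = -26915*48/768371 = -1291920/768371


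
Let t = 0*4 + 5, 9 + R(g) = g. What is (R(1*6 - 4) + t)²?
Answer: 4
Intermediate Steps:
R(g) = -9 + g
t = 5 (t = 0 + 5 = 5)
(R(1*6 - 4) + t)² = ((-9 + (1*6 - 4)) + 5)² = ((-9 + (6 - 4)) + 5)² = ((-9 + 2) + 5)² = (-7 + 5)² = (-2)² = 4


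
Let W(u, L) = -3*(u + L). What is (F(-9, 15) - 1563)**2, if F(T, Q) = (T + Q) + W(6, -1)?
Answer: 2471184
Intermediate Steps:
W(u, L) = -3*L - 3*u (W(u, L) = -3*(L + u) = -3*L - 3*u)
F(T, Q) = -15 + Q + T (F(T, Q) = (T + Q) + (-3*(-1) - 3*6) = (Q + T) + (3 - 18) = (Q + T) - 15 = -15 + Q + T)
(F(-9, 15) - 1563)**2 = ((-15 + 15 - 9) - 1563)**2 = (-9 - 1563)**2 = (-1572)**2 = 2471184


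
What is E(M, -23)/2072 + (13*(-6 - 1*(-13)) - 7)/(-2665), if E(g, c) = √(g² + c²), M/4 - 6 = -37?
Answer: -84/2665 + √15905/2072 ≈ 0.029347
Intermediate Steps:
M = -124 (M = 24 + 4*(-37) = 24 - 148 = -124)
E(g, c) = √(c² + g²)
E(M, -23)/2072 + (13*(-6 - 1*(-13)) - 7)/(-2665) = √((-23)² + (-124)²)/2072 + (13*(-6 - 1*(-13)) - 7)/(-2665) = √(529 + 15376)*(1/2072) + (13*(-6 + 13) - 7)*(-1/2665) = √15905*(1/2072) + (13*7 - 7)*(-1/2665) = √15905/2072 + (91 - 7)*(-1/2665) = √15905/2072 + 84*(-1/2665) = √15905/2072 - 84/2665 = -84/2665 + √15905/2072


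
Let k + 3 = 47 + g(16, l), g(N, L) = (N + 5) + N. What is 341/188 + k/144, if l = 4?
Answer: 1787/752 ≈ 2.3763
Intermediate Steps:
g(N, L) = 5 + 2*N (g(N, L) = (5 + N) + N = 5 + 2*N)
k = 81 (k = -3 + (47 + (5 + 2*16)) = -3 + (47 + (5 + 32)) = -3 + (47 + 37) = -3 + 84 = 81)
341/188 + k/144 = 341/188 + 81/144 = 341*(1/188) + 81*(1/144) = 341/188 + 9/16 = 1787/752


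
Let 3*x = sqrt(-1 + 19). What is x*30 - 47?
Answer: -47 + 30*sqrt(2) ≈ -4.5736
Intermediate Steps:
x = sqrt(2) (x = sqrt(-1 + 19)/3 = sqrt(18)/3 = (3*sqrt(2))/3 = sqrt(2) ≈ 1.4142)
x*30 - 47 = sqrt(2)*30 - 47 = 30*sqrt(2) - 47 = -47 + 30*sqrt(2)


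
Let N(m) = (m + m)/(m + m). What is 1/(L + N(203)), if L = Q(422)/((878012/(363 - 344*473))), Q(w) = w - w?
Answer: 1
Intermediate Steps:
Q(w) = 0
N(m) = 1 (N(m) = (2*m)/((2*m)) = (2*m)*(1/(2*m)) = 1)
L = 0 (L = 0/((878012/(363 - 344*473))) = 0/((878012/(363 - 162712))) = 0/((878012/(-162349))) = 0/((878012*(-1/162349))) = 0/(-878012/162349) = 0*(-162349/878012) = 0)
1/(L + N(203)) = 1/(0 + 1) = 1/1 = 1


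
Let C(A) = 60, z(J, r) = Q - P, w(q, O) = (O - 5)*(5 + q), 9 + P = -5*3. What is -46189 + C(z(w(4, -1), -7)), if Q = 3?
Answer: -46129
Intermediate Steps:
P = -24 (P = -9 - 5*3 = -9 - 15 = -24)
w(q, O) = (-5 + O)*(5 + q)
z(J, r) = 27 (z(J, r) = 3 - 1*(-24) = 3 + 24 = 27)
-46189 + C(z(w(4, -1), -7)) = -46189 + 60 = -46129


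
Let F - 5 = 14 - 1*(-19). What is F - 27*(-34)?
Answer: 956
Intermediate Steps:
F = 38 (F = 5 + (14 - 1*(-19)) = 5 + (14 + 19) = 5 + 33 = 38)
F - 27*(-34) = 38 - 27*(-34) = 38 + 918 = 956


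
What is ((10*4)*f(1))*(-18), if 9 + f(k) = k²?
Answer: 5760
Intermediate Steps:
f(k) = -9 + k²
((10*4)*f(1))*(-18) = ((10*4)*(-9 + 1²))*(-18) = (40*(-9 + 1))*(-18) = (40*(-8))*(-18) = -320*(-18) = 5760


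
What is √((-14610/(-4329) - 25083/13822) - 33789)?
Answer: I*√13440942537101029158/19945146 ≈ 183.81*I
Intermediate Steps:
√((-14610/(-4329) - 25083/13822) - 33789) = √((-14610*(-1/4329) - 25083*1/13822) - 33789) = √((4870/1443 - 25083/13822) - 33789) = √(31118371/19945146 - 33789) = √(-673895419823/19945146) = I*√13440942537101029158/19945146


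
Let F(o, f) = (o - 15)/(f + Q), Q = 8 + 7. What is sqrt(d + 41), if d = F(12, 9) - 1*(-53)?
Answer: sqrt(1502)/4 ≈ 9.6889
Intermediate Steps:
Q = 15
F(o, f) = (-15 + o)/(15 + f) (F(o, f) = (o - 15)/(f + 15) = (-15 + o)/(15 + f))
d = 423/8 (d = (-15 + 12)/(15 + 9) - 1*(-53) = -3/24 + 53 = (1/24)*(-3) + 53 = -1/8 + 53 = 423/8 ≈ 52.875)
sqrt(d + 41) = sqrt(423/8 + 41) = sqrt(751/8) = sqrt(1502)/4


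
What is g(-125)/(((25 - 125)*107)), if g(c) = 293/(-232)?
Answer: 293/2482400 ≈ 0.00011803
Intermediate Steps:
g(c) = -293/232 (g(c) = 293*(-1/232) = -293/232)
g(-125)/(((25 - 125)*107)) = -293*1/(107*(25 - 125))/232 = -293/(232*((-100*107))) = -293/232/(-10700) = -293/232*(-1/10700) = 293/2482400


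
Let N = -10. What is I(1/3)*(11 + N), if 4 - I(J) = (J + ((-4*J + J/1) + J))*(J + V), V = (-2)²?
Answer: 49/9 ≈ 5.4444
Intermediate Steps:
V = 4
I(J) = 4 + J*(4 + J) (I(J) = 4 - (J + ((-4*J + J/1) + J))*(J + 4) = 4 - (J + ((-4*J + J*1) + J))*(4 + J) = 4 - (J + ((-4*J + J) + J))*(4 + J) = 4 - (J + (-3*J + J))*(4 + J) = 4 - (J - 2*J)*(4 + J) = 4 - (-J)*(4 + J) = 4 - (-1)*J*(4 + J) = 4 + J*(4 + J))
I(1/3)*(11 + N) = (4 + (1/3)² + 4*(1/3))*(11 - 10) = (4 + (1*(⅓))² + 4*(1*(⅓)))*1 = (4 + (⅓)² + 4*(⅓))*1 = (4 + ⅑ + 4/3)*1 = (49/9)*1 = 49/9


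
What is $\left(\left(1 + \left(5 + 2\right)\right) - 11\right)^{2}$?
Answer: $9$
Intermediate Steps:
$\left(\left(1 + \left(5 + 2\right)\right) - 11\right)^{2} = \left(\left(1 + 7\right) - 11\right)^{2} = \left(8 - 11\right)^{2} = \left(-3\right)^{2} = 9$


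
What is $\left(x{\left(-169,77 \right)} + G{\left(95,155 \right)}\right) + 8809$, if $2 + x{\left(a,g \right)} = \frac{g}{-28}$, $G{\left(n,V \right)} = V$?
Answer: $\frac{35837}{4} \approx 8959.3$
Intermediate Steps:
$x{\left(a,g \right)} = -2 - \frac{g}{28}$ ($x{\left(a,g \right)} = -2 + \frac{g}{-28} = -2 + g \left(- \frac{1}{28}\right) = -2 - \frac{g}{28}$)
$\left(x{\left(-169,77 \right)} + G{\left(95,155 \right)}\right) + 8809 = \left(\left(-2 - \frac{11}{4}\right) + 155\right) + 8809 = \left(- \frac{19}{4} + 155\right) + 8809 = \frac{601}{4} + 8809 = \frac{35837}{4}$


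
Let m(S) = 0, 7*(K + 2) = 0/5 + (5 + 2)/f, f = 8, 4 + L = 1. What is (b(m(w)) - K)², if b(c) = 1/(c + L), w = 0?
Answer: 1369/576 ≈ 2.3767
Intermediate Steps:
L = -3 (L = -4 + 1 = -3)
K = -15/8 (K = -2 + (0/5 + (5 + 2)/8)/7 = -2 + (0*(⅕) + 7*(⅛))/7 = -2 + (0 + 7/8)/7 = -2 + (⅐)*(7/8) = -2 + ⅛ = -15/8 ≈ -1.8750)
b(c) = 1/(-3 + c) (b(c) = 1/(c - 3) = 1/(-3 + c))
(b(m(w)) - K)² = (1/(-3 + 0) - 1*(-15/8))² = (1/(-3) + 15/8)² = (-⅓ + 15/8)² = (37/24)² = 1369/576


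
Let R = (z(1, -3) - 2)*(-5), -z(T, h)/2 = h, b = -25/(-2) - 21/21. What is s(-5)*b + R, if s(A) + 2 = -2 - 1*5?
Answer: -247/2 ≈ -123.50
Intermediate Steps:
s(A) = -9 (s(A) = -2 + (-2 - 1*5) = -2 + (-2 - 5) = -2 - 7 = -9)
b = 23/2 (b = -25*(-½) - 21*1/21 = 25/2 - 1 = 23/2 ≈ 11.500)
z(T, h) = -2*h
R = -20 (R = (-2*(-3) - 2)*(-5) = (6 - 2)*(-5) = 4*(-5) = -20)
s(-5)*b + R = -9*23/2 - 20 = -207/2 - 20 = -247/2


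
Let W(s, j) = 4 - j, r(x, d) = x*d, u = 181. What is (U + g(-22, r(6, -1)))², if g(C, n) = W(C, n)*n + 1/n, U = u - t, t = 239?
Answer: 502681/36 ≈ 13963.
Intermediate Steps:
r(x, d) = d*x
U = -58 (U = 181 - 1*239 = 181 - 239 = -58)
g(C, n) = 1/n + n*(4 - n) (g(C, n) = (4 - n)*n + 1/n = n*(4 - n) + 1/n = 1/n + n*(4 - n))
(U + g(-22, r(6, -1)))² = (-58 + (1 + (-1*6)²*(4 - (-1)*6))/((-1*6)))² = (-58 + (1 + (-6)²*(4 - 1*(-6)))/(-6))² = (-58 - (1 + 36*(4 + 6))/6)² = (-58 - (1 + 36*10)/6)² = (-58 - (1 + 360)/6)² = (-58 - ⅙*361)² = (-58 - 361/6)² = (-709/6)² = 502681/36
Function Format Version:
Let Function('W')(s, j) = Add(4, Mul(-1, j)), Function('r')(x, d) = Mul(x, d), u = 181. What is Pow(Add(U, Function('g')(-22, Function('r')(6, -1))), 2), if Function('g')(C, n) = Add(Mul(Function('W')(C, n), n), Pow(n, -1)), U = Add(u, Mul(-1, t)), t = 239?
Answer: Rational(502681, 36) ≈ 13963.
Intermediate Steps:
Function('r')(x, d) = Mul(d, x)
U = -58 (U = Add(181, Mul(-1, 239)) = Add(181, -239) = -58)
Function('g')(C, n) = Add(Pow(n, -1), Mul(n, Add(4, Mul(-1, n)))) (Function('g')(C, n) = Add(Mul(Add(4, Mul(-1, n)), n), Pow(n, -1)) = Add(Mul(n, Add(4, Mul(-1, n))), Pow(n, -1)) = Add(Pow(n, -1), Mul(n, Add(4, Mul(-1, n)))))
Pow(Add(U, Function('g')(-22, Function('r')(6, -1))), 2) = Pow(Add(-58, Mul(Pow(Mul(-1, 6), -1), Add(1, Mul(Pow(Mul(-1, 6), 2), Add(4, Mul(-1, Mul(-1, 6))))))), 2) = Pow(Add(-58, Mul(Pow(-6, -1), Add(1, Mul(Pow(-6, 2), Add(4, Mul(-1, -6)))))), 2) = Pow(Add(-58, Mul(Rational(-1, 6), Add(1, Mul(36, Add(4, 6))))), 2) = Pow(Add(-58, Mul(Rational(-1, 6), Add(1, Mul(36, 10)))), 2) = Pow(Add(-58, Mul(Rational(-1, 6), Add(1, 360))), 2) = Pow(Add(-58, Mul(Rational(-1, 6), 361)), 2) = Pow(Add(-58, Rational(-361, 6)), 2) = Pow(Rational(-709, 6), 2) = Rational(502681, 36)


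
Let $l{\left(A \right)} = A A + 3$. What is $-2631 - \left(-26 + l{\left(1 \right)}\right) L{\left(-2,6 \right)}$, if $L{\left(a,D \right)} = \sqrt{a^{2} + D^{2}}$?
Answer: $-2631 + 44 \sqrt{10} \approx -2491.9$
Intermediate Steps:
$L{\left(a,D \right)} = \sqrt{D^{2} + a^{2}}$
$l{\left(A \right)} = 3 + A^{2}$ ($l{\left(A \right)} = A^{2} + 3 = 3 + A^{2}$)
$-2631 - \left(-26 + l{\left(1 \right)}\right) L{\left(-2,6 \right)} = -2631 - \left(-26 + \left(3 + 1^{2}\right)\right) \sqrt{6^{2} + \left(-2\right)^{2}} = -2631 - \left(-26 + \left(3 + 1\right)\right) \sqrt{36 + 4} = -2631 - \left(-26 + 4\right) \sqrt{40} = -2631 - - 22 \cdot 2 \sqrt{10} = -2631 - - 44 \sqrt{10} = -2631 + 44 \sqrt{10}$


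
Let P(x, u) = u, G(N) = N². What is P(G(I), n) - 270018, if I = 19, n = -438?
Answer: -270456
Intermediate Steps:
P(G(I), n) - 270018 = -438 - 270018 = -270456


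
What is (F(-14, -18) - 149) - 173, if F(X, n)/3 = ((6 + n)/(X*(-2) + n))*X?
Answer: -1358/5 ≈ -271.60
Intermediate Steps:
F(X, n) = 3*X*(6 + n)/(n - 2*X) (F(X, n) = 3*(((6 + n)/(X*(-2) + n))*X) = 3*(((6 + n)/(-2*X + n))*X) = 3*(((6 + n)/(n - 2*X))*X) = 3*(X*(6 + n)/(n - 2*X)) = 3*X*(6 + n)/(n - 2*X))
(F(-14, -18) - 149) - 173 = (3*(-14)*(6 - 18)/(-18 - 2*(-14)) - 149) - 173 = (3*(-14)*(-12)/(-18 + 28) - 149) - 173 = (3*(-14)*(-12)/10 - 149) - 173 = (3*(-14)*(⅒)*(-12) - 149) - 173 = (252/5 - 149) - 173 = -493/5 - 173 = -1358/5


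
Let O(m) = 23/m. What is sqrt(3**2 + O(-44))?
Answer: sqrt(4103)/22 ≈ 2.9116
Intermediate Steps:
sqrt(3**2 + O(-44)) = sqrt(3**2 + 23/(-44)) = sqrt(9 + 23*(-1/44)) = sqrt(9 - 23/44) = sqrt(373/44) = sqrt(4103)/22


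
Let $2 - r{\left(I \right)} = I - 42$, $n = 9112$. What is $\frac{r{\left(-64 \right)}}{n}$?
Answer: $\frac{27}{2278} \approx 0.011853$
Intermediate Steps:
$r{\left(I \right)} = 44 - I$ ($r{\left(I \right)} = 2 - \left(I - 42\right) = 2 - \left(-42 + I\right) = 44 - I$)
$\frac{r{\left(-64 \right)}}{n} = \frac{44 - -64}{9112} = \left(44 + 64\right) \frac{1}{9112} = 108 \cdot \frac{1}{9112} = \frac{27}{2278}$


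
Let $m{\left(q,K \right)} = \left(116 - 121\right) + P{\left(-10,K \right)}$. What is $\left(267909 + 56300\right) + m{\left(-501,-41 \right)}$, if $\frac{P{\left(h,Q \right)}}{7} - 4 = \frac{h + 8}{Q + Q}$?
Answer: $\frac{13293519}{41} \approx 3.2423 \cdot 10^{5}$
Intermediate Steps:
$P{\left(h,Q \right)} = 28 + \frac{7 \left(8 + h\right)}{2 Q}$ ($P{\left(h,Q \right)} = 28 + 7 \frac{h + 8}{Q + Q} = 28 + 7 \frac{8 + h}{2 Q} = 28 + \frac{7 \left(8 + h\right)}{2 Q}$)
$m{\left(q,K \right)} = -5 + \frac{7 \left(-2 + 8 K\right)}{2 K}$ ($m{\left(q,K \right)} = \left(116 - 121\right) + \frac{7 \left(8 - 10 + 8 K\right)}{2 K} = -5 + \frac{7 \left(-2 + 8 K\right)}{2 K}$)
$\left(267909 + 56300\right) + m{\left(-501,-41 \right)} = \left(267909 + 56300\right) + \left(23 - \frac{7}{-41}\right) = 324209 + \left(23 - - \frac{7}{41}\right) = 324209 + \left(23 + \frac{7}{41}\right) = 324209 + \frac{950}{41} = \frac{13293519}{41}$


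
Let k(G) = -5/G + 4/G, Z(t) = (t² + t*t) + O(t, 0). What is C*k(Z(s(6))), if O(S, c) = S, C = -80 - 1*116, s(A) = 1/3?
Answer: 1764/5 ≈ 352.80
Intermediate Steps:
s(A) = ⅓
C = -196 (C = -80 - 116 = -196)
Z(t) = t + 2*t² (Z(t) = (t² + t*t) + t = (t² + t²) + t = 2*t² + t = t + 2*t²)
k(G) = -1/G
C*k(Z(s(6))) = -(-196)/((1 + 2*(⅓))/3) = -(-196)/((1 + ⅔)/3) = -(-196)/((⅓)*(5/3)) = -(-196)/5/9 = -(-196)*9/5 = -196*(-9/5) = 1764/5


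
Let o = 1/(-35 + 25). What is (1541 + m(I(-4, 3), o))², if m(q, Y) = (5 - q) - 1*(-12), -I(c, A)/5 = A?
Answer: 2474329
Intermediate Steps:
I(c, A) = -5*A
o = -⅒ (o = 1/(-10) = -⅒ ≈ -0.10000)
m(q, Y) = 17 - q (m(q, Y) = (5 - q) + 12 = 17 - q)
(1541 + m(I(-4, 3), o))² = (1541 + (17 - (-5)*3))² = (1541 + (17 - 1*(-15)))² = (1541 + (17 + 15))² = (1541 + 32)² = 1573² = 2474329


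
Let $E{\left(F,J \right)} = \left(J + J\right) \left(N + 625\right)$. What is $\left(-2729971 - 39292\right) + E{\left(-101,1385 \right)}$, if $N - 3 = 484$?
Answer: $310977$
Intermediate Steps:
$N = 487$ ($N = 3 + 484 = 487$)
$E{\left(F,J \right)} = 2224 J$ ($E{\left(F,J \right)} = \left(J + J\right) \left(487 + 625\right) = 2 J 1112 = 2224 J$)
$\left(-2729971 - 39292\right) + E{\left(-101,1385 \right)} = \left(-2729971 - 39292\right) + 2224 \cdot 1385 = -2769263 + 3080240 = 310977$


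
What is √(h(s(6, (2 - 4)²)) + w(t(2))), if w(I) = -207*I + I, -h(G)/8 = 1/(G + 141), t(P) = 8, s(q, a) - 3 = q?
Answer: 2*I*√92703/15 ≈ 40.596*I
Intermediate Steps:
s(q, a) = 3 + q
h(G) = -8/(141 + G) (h(G) = -8/(G + 141) = -8/(141 + G))
w(I) = -206*I
√(h(s(6, (2 - 4)²)) + w(t(2))) = √(-8/(141 + (3 + 6)) - 206*8) = √(-8/(141 + 9) - 1648) = √(-8/150 - 1648) = √(-8*1/150 - 1648) = √(-4/75 - 1648) = √(-123604/75) = 2*I*√92703/15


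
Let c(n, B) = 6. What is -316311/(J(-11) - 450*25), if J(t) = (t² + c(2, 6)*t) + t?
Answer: 316311/11206 ≈ 28.227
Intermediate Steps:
J(t) = t² + 7*t (J(t) = (t² + 6*t) + t = t² + 7*t)
-316311/(J(-11) - 450*25) = -316311/(-11*(7 - 11) - 450*25) = -316311/(-11*(-4) - 11250) = -316311/(44 - 11250) = -316311/(-11206) = -316311*(-1/11206) = 316311/11206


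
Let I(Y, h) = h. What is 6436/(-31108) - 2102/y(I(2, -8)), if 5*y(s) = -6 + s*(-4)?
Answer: -40889052/101101 ≈ -404.44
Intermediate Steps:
y(s) = -6/5 - 4*s/5 (y(s) = (-6 + s*(-4))/5 = (-6 - 4*s)/5 = -6/5 - 4*s/5)
6436/(-31108) - 2102/y(I(2, -8)) = 6436/(-31108) - 2102/(-6/5 - ⅘*(-8)) = 6436*(-1/31108) - 2102/(-6/5 + 32/5) = -1609/7777 - 2102/26/5 = -1609/7777 - 2102*5/26 = -1609/7777 - 5255/13 = -40889052/101101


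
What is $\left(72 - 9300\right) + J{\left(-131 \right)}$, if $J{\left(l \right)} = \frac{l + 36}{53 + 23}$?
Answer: $- \frac{36917}{4} \approx -9229.3$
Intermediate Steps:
$J{\left(l \right)} = \frac{9}{19} + \frac{l}{76}$ ($J{\left(l \right)} = \frac{36 + l}{76} = \left(36 + l\right) \frac{1}{76} = \frac{9}{19} + \frac{l}{76}$)
$\left(72 - 9300\right) + J{\left(-131 \right)} = \left(72 - 9300\right) + \left(\frac{9}{19} + \frac{1}{76} \left(-131\right)\right) = \left(72 - 9300\right) + \left(\frac{9}{19} - \frac{131}{76}\right) = -9228 - \frac{5}{4} = - \frac{36917}{4}$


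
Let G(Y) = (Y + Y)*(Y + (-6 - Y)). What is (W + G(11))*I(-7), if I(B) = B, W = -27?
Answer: 1113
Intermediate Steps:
G(Y) = -12*Y (G(Y) = (2*Y)*(-6) = -12*Y)
(W + G(11))*I(-7) = (-27 - 12*11)*(-7) = (-27 - 132)*(-7) = -159*(-7) = 1113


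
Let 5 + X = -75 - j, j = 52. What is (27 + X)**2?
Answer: 11025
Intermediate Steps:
X = -132 (X = -5 + (-75 - 1*52) = -5 + (-75 - 52) = -5 - 127 = -132)
(27 + X)**2 = (27 - 132)**2 = (-105)**2 = 11025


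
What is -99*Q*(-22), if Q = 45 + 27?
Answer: 156816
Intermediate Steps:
Q = 72
-99*Q*(-22) = -99*72*(-22) = -7128*(-22) = 156816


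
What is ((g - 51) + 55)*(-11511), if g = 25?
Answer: -333819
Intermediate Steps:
((g - 51) + 55)*(-11511) = ((25 - 51) + 55)*(-11511) = (-26 + 55)*(-11511) = 29*(-11511) = -333819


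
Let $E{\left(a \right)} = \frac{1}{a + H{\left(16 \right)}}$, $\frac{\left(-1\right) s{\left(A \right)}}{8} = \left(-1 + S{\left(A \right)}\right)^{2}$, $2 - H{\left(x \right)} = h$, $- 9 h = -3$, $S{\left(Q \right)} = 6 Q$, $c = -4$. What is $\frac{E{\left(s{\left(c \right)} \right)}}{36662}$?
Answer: $- \frac{3}{549746690} \approx -5.4571 \cdot 10^{-9}$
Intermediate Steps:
$h = \frac{1}{3}$ ($h = \left(- \frac{1}{9}\right) \left(-3\right) = \frac{1}{3} \approx 0.33333$)
$H{\left(x \right)} = \frac{5}{3}$ ($H{\left(x \right)} = 2 - \frac{1}{3} = \frac{5}{3}$)
$s{\left(A \right)} = - 8 \left(-1 + 6 A\right)^{2}$
$E{\left(a \right)} = \frac{1}{\frac{5}{3} + a}$ ($E{\left(a \right)} = \frac{1}{a + \frac{5}{3}} = \frac{1}{\frac{5}{3} + a}$)
$\frac{E{\left(s{\left(c \right)} \right)}}{36662} = \frac{3 \frac{1}{5 + 3 \left(- 8 \left(-1 + 6 \left(-4\right)\right)^{2}\right)}}{36662} = \frac{3}{5 + 3 \left(- 8 \left(-1 - 24\right)^{2}\right)} \frac{1}{36662} = \frac{3}{5 + 3 \left(- 8 \left(-25\right)^{2}\right)} \frac{1}{36662} = \frac{3}{5 + 3 \left(\left(-8\right) 625\right)} \frac{1}{36662} = \frac{3}{5 + 3 \left(-5000\right)} \frac{1}{36662} = \frac{3}{5 - 15000} \cdot \frac{1}{36662} = \frac{3}{-14995} \cdot \frac{1}{36662} = 3 \left(- \frac{1}{14995}\right) \frac{1}{36662} = \left(- \frac{3}{14995}\right) \frac{1}{36662} = - \frac{3}{549746690}$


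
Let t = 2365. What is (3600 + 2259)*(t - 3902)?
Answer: -9005283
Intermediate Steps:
(3600 + 2259)*(t - 3902) = (3600 + 2259)*(2365 - 3902) = 5859*(-1537) = -9005283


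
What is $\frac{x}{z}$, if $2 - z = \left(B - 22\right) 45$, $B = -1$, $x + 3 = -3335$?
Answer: $- \frac{3338}{1037} \approx -3.2189$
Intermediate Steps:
$x = -3338$ ($x = -3 - 3335 = -3338$)
$z = 1037$ ($z = 2 - \left(-1 - 22\right) 45 = 2 - \left(-23\right) 45 = 2 - -1035 = 2 + 1035 = 1037$)
$\frac{x}{z} = - \frac{3338}{1037}$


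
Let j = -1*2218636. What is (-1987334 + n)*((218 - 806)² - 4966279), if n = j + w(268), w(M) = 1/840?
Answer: 3264883706859493/168 ≈ 1.9434e+13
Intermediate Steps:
w(M) = 1/840
j = -2218636
n = -1863654239/840 (n = -2218636 + 1/840 = -1863654239/840 ≈ -2.2186e+6)
(-1987334 + n)*((218 - 806)² - 4966279) = (-1987334 - 1863654239/840)*((218 - 806)² - 4966279) = -3533014799*((-588)² - 4966279)/840 = -3533014799*(345744 - 4966279)/840 = -3533014799/840*(-4620535) = 3264883706859493/168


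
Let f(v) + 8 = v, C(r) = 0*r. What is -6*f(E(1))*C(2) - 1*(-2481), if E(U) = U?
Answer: 2481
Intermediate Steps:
C(r) = 0
f(v) = -8 + v
-6*f(E(1))*C(2) - 1*(-2481) = -6*(-8 + 1)*0 - 1*(-2481) = -(-42)*0 + 2481 = -6*0 + 2481 = 0 + 2481 = 2481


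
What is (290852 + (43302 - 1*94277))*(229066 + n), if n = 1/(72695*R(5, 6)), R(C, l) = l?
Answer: 7988840997273939/145390 ≈ 5.4948e+10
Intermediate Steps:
n = 1/436170 (n = 1/(72695*6) = 1/436170 ≈ 2.2927e-6)
(290852 + (43302 - 1*94277))*(229066 + n) = (290852 + (43302 - 1*94277))*(229066 + 1/436170) = (290852 + (43302 - 94277))*(99911717221/436170) = (290852 - 50975)*(99911717221/436170) = 239877*(99911717221/436170) = 7988840997273939/145390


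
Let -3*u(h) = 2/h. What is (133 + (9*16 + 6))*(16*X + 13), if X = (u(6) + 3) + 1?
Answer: 191591/9 ≈ 21288.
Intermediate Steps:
u(h) = -2/(3*h)
X = 35/9 (X = (-⅔/6 + 3) + 1 = (-⅔*⅙ + 3) + 1 = (-⅑ + 3) + 1 = 26/9 + 1 = 35/9 ≈ 3.8889)
(133 + (9*16 + 6))*(16*X + 13) = (133 + (9*16 + 6))*(16*(35/9) + 13) = (133 + (144 + 6))*(560/9 + 13) = (133 + 150)*(677/9) = 283*(677/9) = 191591/9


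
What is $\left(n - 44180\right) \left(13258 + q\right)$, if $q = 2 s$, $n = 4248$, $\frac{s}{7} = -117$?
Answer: $-464009840$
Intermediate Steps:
$s = -819$ ($s = 7 \left(-117\right) = -819$)
$q = -1638$ ($q = 2 \left(-819\right) = -1638$)
$\left(n - 44180\right) \left(13258 + q\right) = \left(4248 - 44180\right) \left(13258 - 1638\right) = \left(-39932\right) 11620 = -464009840$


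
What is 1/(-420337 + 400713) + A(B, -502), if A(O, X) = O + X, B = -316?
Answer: -16052433/19624 ≈ -818.00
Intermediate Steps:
1/(-420337 + 400713) + A(B, -502) = 1/(-420337 + 400713) + (-316 - 502) = 1/(-19624) - 818 = -1/19624 - 818 = -16052433/19624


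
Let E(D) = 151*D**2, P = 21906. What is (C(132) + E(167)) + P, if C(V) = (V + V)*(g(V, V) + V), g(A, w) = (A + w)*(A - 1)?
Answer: 13398169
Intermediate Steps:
g(A, w) = (-1 + A)*(A + w) (g(A, w) = (A + w)*(-1 + A) = (-1 + A)*(A + w))
C(V) = 2*V*(-V + 2*V**2) (C(V) = (V + V)*((V**2 - V - V + V*V) + V) = (2*V)*((V**2 - V - V + V**2) + V) = (2*V)*((-2*V + 2*V**2) + V) = (2*V)*(-V + 2*V**2) = 2*V*(-V + 2*V**2))
(C(132) + E(167)) + P = (132**2*(-2 + 4*132) + 151*167**2) + 21906 = (17424*(-2 + 528) + 151*27889) + 21906 = (17424*526 + 4211239) + 21906 = (9165024 + 4211239) + 21906 = 13376263 + 21906 = 13398169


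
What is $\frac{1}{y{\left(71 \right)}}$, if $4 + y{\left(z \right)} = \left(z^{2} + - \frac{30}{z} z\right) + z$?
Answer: $\frac{1}{5078} \approx 0.00019693$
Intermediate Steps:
$y{\left(z \right)} = -34 + z + z^{2}$ ($y{\left(z \right)} = -4 + \left(\left(z^{2} + - \frac{30}{z} z\right) + z\right) = -4 + \left(\left(z^{2} - 30\right) + z\right) = -4 + \left(\left(-30 + z^{2}\right) + z\right) = -4 + \left(-30 + z + z^{2}\right) = -34 + z + z^{2}$)
$\frac{1}{y{\left(71 \right)}} = \frac{1}{-34 + 71 + 71^{2}} = \frac{1}{-34 + 71 + 5041} = \frac{1}{5078}$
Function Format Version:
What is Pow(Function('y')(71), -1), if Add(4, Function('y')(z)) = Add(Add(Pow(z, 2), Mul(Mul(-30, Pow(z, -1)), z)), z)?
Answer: Rational(1, 5078) ≈ 0.00019693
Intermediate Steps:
Function('y')(z) = Add(-34, z, Pow(z, 2)) (Function('y')(z) = Add(-4, Add(Add(Pow(z, 2), Mul(Mul(-30, Pow(z, -1)), z)), z)) = Add(-4, Add(Add(Pow(z, 2), -30), z)) = Add(-4, Add(Add(-30, Pow(z, 2)), z)) = Add(-4, Add(-30, z, Pow(z, 2))) = Add(-34, z, Pow(z, 2)))
Pow(Function('y')(71), -1) = Pow(Add(-34, 71, Pow(71, 2)), -1) = Pow(Add(-34, 71, 5041), -1) = Pow(5078, -1) = Rational(1, 5078)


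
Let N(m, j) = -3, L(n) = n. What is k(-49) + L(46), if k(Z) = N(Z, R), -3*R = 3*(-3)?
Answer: 43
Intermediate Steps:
R = 3 (R = -(-3) = -⅓*(-9) = 3)
k(Z) = -3
k(-49) + L(46) = -3 + 46 = 43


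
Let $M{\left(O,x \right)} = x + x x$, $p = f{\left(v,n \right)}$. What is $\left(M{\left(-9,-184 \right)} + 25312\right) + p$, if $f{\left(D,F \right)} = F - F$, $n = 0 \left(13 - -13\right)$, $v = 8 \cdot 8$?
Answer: $58984$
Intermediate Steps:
$v = 64$
$n = 0$ ($n = 0 \left(13 + 13\right) = 0 \cdot 26 = 0$)
$f{\left(D,F \right)} = 0$
$p = 0$
$M{\left(O,x \right)} = x + x^{2}$
$\left(M{\left(-9,-184 \right)} + 25312\right) + p = \left(- 184 \left(1 - 184\right) + 25312\right) + 0 = \left(\left(-184\right) \left(-183\right) + 25312\right) + 0 = \left(33672 + 25312\right) + 0 = 58984 + 0 = 58984$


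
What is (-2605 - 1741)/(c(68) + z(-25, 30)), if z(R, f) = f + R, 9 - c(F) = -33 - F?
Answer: -4346/115 ≈ -37.791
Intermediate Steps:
c(F) = 42 + F (c(F) = 9 - (-33 - F) = 9 + (33 + F) = 42 + F)
z(R, f) = R + f
(-2605 - 1741)/(c(68) + z(-25, 30)) = (-2605 - 1741)/((42 + 68) + (-25 + 30)) = -4346/(110 + 5) = -4346/115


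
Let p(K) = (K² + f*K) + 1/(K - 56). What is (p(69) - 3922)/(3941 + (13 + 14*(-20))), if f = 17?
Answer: 26157/47762 ≈ 0.54765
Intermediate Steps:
p(K) = K² + 1/(-56 + K) + 17*K (p(K) = (K² + 17*K) + 1/(K - 56) = (K² + 17*K) + 1/(-56 + K) = K² + 1/(-56 + K) + 17*K)
(p(69) - 3922)/(3941 + (13 + 14*(-20))) = ((1 + 69³ - 952*69 - 39*69²)/(-56 + 69) - 3922)/(3941 + (13 + 14*(-20))) = ((1 + 328509 - 65688 - 39*4761)/13 - 3922)/(3941 + (13 - 280)) = ((1 + 328509 - 65688 - 185679)/13 - 3922)/(3941 - 267) = ((1/13)*77143 - 3922)/3674 = (77143/13 - 3922)*(1/3674) = (26157/13)*(1/3674) = 26157/47762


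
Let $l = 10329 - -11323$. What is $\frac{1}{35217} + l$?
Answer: $\frac{762518485}{35217} \approx 21652.0$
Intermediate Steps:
$l = 21652$ ($l = 10329 + 11323 = 21652$)
$\frac{1}{35217} + l = \frac{1}{35217} + 21652 = \frac{762518485}{35217}$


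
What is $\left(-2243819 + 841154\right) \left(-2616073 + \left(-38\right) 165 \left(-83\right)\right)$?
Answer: $2939513141895$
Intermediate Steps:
$\left(-2243819 + 841154\right) \left(-2616073 + \left(-38\right) 165 \left(-83\right)\right) = - 1402665 \left(-2616073 - -520410\right) = - 1402665 \left(-2616073 + 520410\right) = \left(-1402665\right) \left(-2095663\right) = 2939513141895$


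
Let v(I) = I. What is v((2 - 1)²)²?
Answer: 1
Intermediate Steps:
v((2 - 1)²)² = ((2 - 1)²)² = (1²)² = 1² = 1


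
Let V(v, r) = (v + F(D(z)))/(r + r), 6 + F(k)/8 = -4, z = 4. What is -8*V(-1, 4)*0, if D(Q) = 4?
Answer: 0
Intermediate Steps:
F(k) = -80 (F(k) = -48 + 8*(-4) = -48 - 32 = -80)
V(v, r) = (-80 + v)/(2*r) (V(v, r) = (v - 80)/(r + r) = (-80 + v)/((2*r)) = (-80 + v)*(1/(2*r)) = (-80 + v)/(2*r))
-8*V(-1, 4)*0 = -4*(-80 - 1)/4*0 = -4*(-81)/4*0 = -8*(-81/8)*0 = 81*0 = 0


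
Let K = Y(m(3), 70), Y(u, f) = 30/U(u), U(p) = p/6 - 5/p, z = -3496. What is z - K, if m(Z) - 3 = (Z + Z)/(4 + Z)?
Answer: -852172/247 ≈ -3450.1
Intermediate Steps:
U(p) = -5/p + p/6 (U(p) = p*(⅙) - 5/p = p/6 - 5/p = -5/p + p/6)
m(Z) = 3 + 2*Z/(4 + Z) (m(Z) = 3 + (Z + Z)/(4 + Z) = 3 + (2*Z)/(4 + Z) = 3 + 2*Z/(4 + Z))
Y(u, f) = 30/(-5/u + u/6)
K = -11340/247 (K = 180*((12 + 5*3)/(4 + 3))/(-30 + ((12 + 5*3)/(4 + 3))²) = 180*((12 + 15)/7)/(-30 + ((12 + 15)/7)²) = 180*((⅐)*27)/(-30 + ((⅐)*27)²) = 180*(27/7)/(-30 + (27/7)²) = 180*(27/7)/(-30 + 729/49) = 180*(27/7)/(-741/49) = 180*(27/7)*(-49/741) = -11340/247 ≈ -45.911)
z - K = -3496 - 1*(-11340/247) = -3496 + 11340/247 = -852172/247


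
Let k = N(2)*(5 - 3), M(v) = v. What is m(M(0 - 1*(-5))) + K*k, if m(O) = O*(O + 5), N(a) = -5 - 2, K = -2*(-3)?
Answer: -34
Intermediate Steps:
K = 6
N(a) = -7
m(O) = O*(5 + O)
k = -14 (k = -7*(5 - 3) = -7*2 = -14)
m(M(0 - 1*(-5))) + K*k = (0 - 1*(-5))*(5 + (0 - 1*(-5))) + 6*(-14) = (0 + 5)*(5 + (0 + 5)) - 84 = 5*(5 + 5) - 84 = 5*10 - 84 = 50 - 84 = -34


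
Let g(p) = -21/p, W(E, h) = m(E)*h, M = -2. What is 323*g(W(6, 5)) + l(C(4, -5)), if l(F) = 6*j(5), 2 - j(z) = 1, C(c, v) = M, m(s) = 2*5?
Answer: -6483/50 ≈ -129.66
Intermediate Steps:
m(s) = 10
C(c, v) = -2
j(z) = 1 (j(z) = 2 - 1*1 = 2 - 1 = 1)
W(E, h) = 10*h
l(F) = 6 (l(F) = 6*1 = 6)
323*g(W(6, 5)) + l(C(4, -5)) = 323*(-21/(10*5)) + 6 = 323*(-21/50) + 6 = -6783/50 + 6 = -6483/50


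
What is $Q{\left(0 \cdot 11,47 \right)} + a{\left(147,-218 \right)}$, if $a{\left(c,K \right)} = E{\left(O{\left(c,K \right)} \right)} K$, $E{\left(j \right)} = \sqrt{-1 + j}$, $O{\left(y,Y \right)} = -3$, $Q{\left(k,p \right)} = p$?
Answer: $47 - 436 i \approx 47.0 - 436.0 i$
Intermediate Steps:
$a{\left(c,K \right)} = 2 i K$ ($a{\left(c,K \right)} = \sqrt{-1 - 3} K = \sqrt{-4} K = 2 i K$)
$Q{\left(0 \cdot 11,47 \right)} + a{\left(147,-218 \right)} = 47 + 2 i \left(-218\right) = 47 - 436 i$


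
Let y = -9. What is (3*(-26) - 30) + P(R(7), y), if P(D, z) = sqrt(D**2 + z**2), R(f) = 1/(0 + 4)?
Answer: -108 + sqrt(1297)/4 ≈ -98.997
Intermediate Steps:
R(f) = 1/4
(3*(-26) - 30) + P(R(7), y) = (3*(-26) - 30) + sqrt((1/4)**2 + (-9)**2) = (-78 - 30) + sqrt(1/16 + 81) = -108 + sqrt(1297/16) = -108 + sqrt(1297)/4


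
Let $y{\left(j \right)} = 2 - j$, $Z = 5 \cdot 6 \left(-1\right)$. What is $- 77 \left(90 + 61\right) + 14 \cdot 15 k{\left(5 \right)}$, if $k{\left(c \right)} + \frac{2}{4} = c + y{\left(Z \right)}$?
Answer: $-3962$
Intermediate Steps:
$Z = -30$ ($Z = 30 \left(-1\right) = -30$)
$k{\left(c \right)} = \frac{63}{2} + c$ ($k{\left(c \right)} = - \frac{1}{2} + \left(c + \left(2 - -30\right)\right) = - \frac{1}{2} + \left(c + \left(2 + 30\right)\right) = - \frac{1}{2} + \left(c + 32\right) = - \frac{1}{2} + \left(32 + c\right) = \frac{63}{2} + c$)
$- 77 \left(90 + 61\right) + 14 \cdot 15 k{\left(5 \right)} = - 77 \left(90 + 61\right) + 14 \cdot 15 \left(\frac{63}{2} + 5\right) = \left(-77\right) 151 + 210 \cdot \frac{73}{2} = -11627 + 7665 = -3962$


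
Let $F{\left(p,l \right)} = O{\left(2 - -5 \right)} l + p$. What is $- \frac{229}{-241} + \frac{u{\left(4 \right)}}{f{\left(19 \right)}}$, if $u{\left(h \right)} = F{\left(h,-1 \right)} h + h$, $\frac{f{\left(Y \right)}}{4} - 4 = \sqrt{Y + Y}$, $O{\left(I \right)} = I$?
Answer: $\frac{3483}{2651} - \frac{\sqrt{38}}{11} \approx 0.75344$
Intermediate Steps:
$F{\left(p,l \right)} = p + 7 l$ ($F{\left(p,l \right)} = \left(2 - -5\right) l + p = \left(2 + 5\right) l + p = 7 l + p = p + 7 l$)
$f{\left(Y \right)} = 16 + 4 \sqrt{2} \sqrt{Y}$ ($f{\left(Y \right)} = 16 + 4 \sqrt{Y + Y} = 16 + 4 \sqrt{2 Y} = 16 + 4 \sqrt{2} \sqrt{Y}$)
$u{\left(h \right)} = h + h \left(-7 + h\right)$ ($u{\left(h \right)} = \left(h + 7 \left(-1\right)\right) h + h = \left(h - 7\right) h + h = \left(-7 + h\right) h + h = h \left(-7 + h\right) + h = h + h \left(-7 + h\right)$)
$- \frac{229}{-241} + \frac{u{\left(4 \right)}}{f{\left(19 \right)}} = - \frac{229}{-241} + \frac{4 \left(-6 + 4\right)}{16 + 4 \sqrt{2} \sqrt{19}} = \left(-229\right) \left(- \frac{1}{241}\right) + \frac{4 \left(-2\right)}{16 + 4 \sqrt{38}} = \frac{229}{241} - \frac{8}{16 + 4 \sqrt{38}}$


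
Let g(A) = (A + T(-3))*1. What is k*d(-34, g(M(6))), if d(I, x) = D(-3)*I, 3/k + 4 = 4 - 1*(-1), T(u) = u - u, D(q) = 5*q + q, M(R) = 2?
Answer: 1836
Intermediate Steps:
D(q) = 6*q
T(u) = 0
g(A) = A (g(A) = (A + 0)*1 = A*1 = A)
k = 3 (k = 3/(-4 + (4 - 1*(-1))) = 3/(-4 + (4 + 1)) = 3/(-4 + 5) = 3/1 = 3*1 = 3)
d(I, x) = -18*I (d(I, x) = (6*(-3))*I = -18*I)
k*d(-34, g(M(6))) = 3*(-18*(-34)) = 3*612 = 1836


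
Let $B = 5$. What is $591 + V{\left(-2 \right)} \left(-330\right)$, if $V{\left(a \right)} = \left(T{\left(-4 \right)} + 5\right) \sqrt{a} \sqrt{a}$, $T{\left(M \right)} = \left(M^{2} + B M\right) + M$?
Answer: $-1389$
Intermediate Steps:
$T{\left(M \right)} = M^{2} + 6 M$ ($T{\left(M \right)} = \left(M^{2} + 5 M\right) + M = M^{2} + 6 M$)
$V{\left(a \right)} = - 3 a$ ($V{\left(a \right)} = \left(- 4 \left(6 - 4\right) + 5\right) \sqrt{a} \sqrt{a} = \left(\left(-4\right) 2 + 5\right) \sqrt{a} \sqrt{a} = \left(-8 + 5\right) \sqrt{a} \sqrt{a} = - 3 \sqrt{a} \sqrt{a} = - 3 a$)
$591 + V{\left(-2 \right)} \left(-330\right) = 591 + \left(-3\right) \left(-2\right) \left(-330\right) = 591 + 6 \left(-330\right) = 591 - 1980 = -1389$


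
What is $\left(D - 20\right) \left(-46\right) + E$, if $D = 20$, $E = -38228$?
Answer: $-38228$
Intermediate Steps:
$\left(D - 20\right) \left(-46\right) + E = \left(20 - 20\right) \left(-46\right) - 38228 = 0 \left(-46\right) - 38228 = 0 - 38228 = -38228$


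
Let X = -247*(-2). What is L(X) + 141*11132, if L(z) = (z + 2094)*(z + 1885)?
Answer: 7726464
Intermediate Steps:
X = 494
L(z) = (1885 + z)*(2094 + z) (L(z) = (2094 + z)*(1885 + z) = (1885 + z)*(2094 + z))
L(X) + 141*11132 = (3947190 + 494² + 3979*494) + 141*11132 = (3947190 + 244036 + 1965626) + 1569612 = 6156852 + 1569612 = 7726464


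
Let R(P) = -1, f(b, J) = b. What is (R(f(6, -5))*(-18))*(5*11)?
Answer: 990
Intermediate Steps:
(R(f(6, -5))*(-18))*(5*11) = (-1*(-18))*(5*11) = 18*55 = 990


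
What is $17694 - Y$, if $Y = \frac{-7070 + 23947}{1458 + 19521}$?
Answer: $\frac{53026507}{2997} \approx 17693.0$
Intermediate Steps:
$Y = \frac{2411}{2997}$ ($Y = \frac{16877}{20979} = 16877 \cdot \frac{1}{20979} = \frac{2411}{2997} \approx 0.80447$)
$17694 - Y = 17694 - \frac{2411}{2997} = \frac{53026507}{2997}$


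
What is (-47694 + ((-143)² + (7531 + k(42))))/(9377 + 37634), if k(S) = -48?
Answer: -19762/47011 ≈ -0.42037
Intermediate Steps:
(-47694 + ((-143)² + (7531 + k(42))))/(9377 + 37634) = (-47694 + ((-143)² + (7531 - 48)))/(9377 + 37634) = (-47694 + (20449 + 7483))/47011 = (-47694 + 27932)*(1/47011) = -19762*1/47011 = -19762/47011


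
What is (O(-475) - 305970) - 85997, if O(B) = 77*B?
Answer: -428542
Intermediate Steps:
(O(-475) - 305970) - 85997 = (77*(-475) - 305970) - 85997 = (-36575 - 305970) - 85997 = -342545 - 85997 = -428542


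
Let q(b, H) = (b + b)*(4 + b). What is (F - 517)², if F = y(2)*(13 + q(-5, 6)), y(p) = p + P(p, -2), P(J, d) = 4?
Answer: 143641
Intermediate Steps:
q(b, H) = 2*b*(4 + b) (q(b, H) = (2*b)*(4 + b) = 2*b*(4 + b))
y(p) = 4 + p (y(p) = p + 4 = 4 + p)
F = 138 (F = (4 + 2)*(13 + 2*(-5)*(4 - 5)) = 6*(13 + 2*(-5)*(-1)) = 6*(13 + 10) = 6*23 = 138)
(F - 517)² = (138 - 517)² = (-379)² = 143641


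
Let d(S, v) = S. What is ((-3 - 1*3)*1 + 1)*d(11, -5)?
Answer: -55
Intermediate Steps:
((-3 - 1*3)*1 + 1)*d(11, -5) = ((-3 - 1*3)*1 + 1)*11 = ((-3 - 3)*1 + 1)*11 = (-6*1 + 1)*11 = (-6 + 1)*11 = -5*11 = -55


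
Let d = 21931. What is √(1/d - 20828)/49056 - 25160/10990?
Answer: -2516/1099 + I*√10017617332177/1075847136 ≈ -2.2894 + 0.0029419*I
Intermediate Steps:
√(1/d - 20828)/49056 - 25160/10990 = √(1/21931 - 20828)/49056 - 25160/10990 = √(1/21931 - 20828)*(1/49056) - 25160*1/10990 = √(-456778867/21931)*(1/49056) - 2516/1099 = (I*√10017617332177/21931)*(1/49056) - 2516/1099 = I*√10017617332177/1075847136 - 2516/1099 = -2516/1099 + I*√10017617332177/1075847136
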